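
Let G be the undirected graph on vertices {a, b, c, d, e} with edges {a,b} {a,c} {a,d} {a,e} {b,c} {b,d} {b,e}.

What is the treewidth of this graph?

2

A width-2 tree decomposition is:
Bags: B1 = {a, b, d}  B2 = {a, b, e}  B3 = {a, b, c}
Tree: B1–B2, B2–B3
Each bag holds 3 vertices, so the decomposition has width 2, which upper-bounds the treewidth. For the lower bound, the 3 vertices {a, b, d} are pairwise adjacent, and any tree decomposition puts a clique entirely inside one bag — forcing width ≥ 2. Combining the bounds, tw(G) = 2.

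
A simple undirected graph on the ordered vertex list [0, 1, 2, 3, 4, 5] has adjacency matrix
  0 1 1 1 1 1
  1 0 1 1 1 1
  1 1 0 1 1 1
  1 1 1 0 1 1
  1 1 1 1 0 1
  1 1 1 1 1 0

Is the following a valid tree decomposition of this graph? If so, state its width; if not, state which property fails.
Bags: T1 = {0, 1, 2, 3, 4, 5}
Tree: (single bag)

Yes; width 5.

Vertex coverage: the bags together contain {0, 1, 2, 3, 4, 5}, the full vertex set. Edge coverage: each edge of G has both endpoints in at least one bag. Running intersection: for every vertex, the bags containing it form a connected subtree. All three properties hold, so this is a valid tree decomposition of width max|bag| − 1 = 5, and hence tw(G) ≤ 5.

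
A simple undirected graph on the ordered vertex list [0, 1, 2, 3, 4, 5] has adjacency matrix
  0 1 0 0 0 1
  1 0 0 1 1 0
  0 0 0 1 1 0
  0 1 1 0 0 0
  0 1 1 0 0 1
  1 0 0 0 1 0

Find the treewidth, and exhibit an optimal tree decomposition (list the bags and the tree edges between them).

Treewidth 2.
One optimal decomposition is:
Bags: B1 = {0, 1, 5}  B2 = {1, 4, 5}  B3 = {1, 3, 4}  B4 = {2, 3, 4}
Tree: B1–B2, B2–B3, B3–B4

Every bag has size at most 3, so the width is 3 − 1 = 2 and tw(G) ≤ 2. Since 0–5–4–1–0 is a cycle in G, G is not acyclic. Forests are exactly the graphs of treewidth ≤ 1, so tw(G) ≥ 2. The upper and lower bounds meet at 2, so that is the treewidth.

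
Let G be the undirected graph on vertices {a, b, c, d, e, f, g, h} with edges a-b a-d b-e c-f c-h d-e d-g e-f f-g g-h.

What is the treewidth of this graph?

2

A width-2 tree decomposition is:
Bags: B1 = {a, b, d}  B2 = {b, d, e}  B3 = {d, e, g}  B4 = {e, f, g}  B5 = {f, g, h}  B6 = {c, f, h}
Tree: B1–B2, B2–B3, B3–B4, B4–B5, B5–B6
Each bag holds 3 vertices, so the decomposition has width 2, which upper-bounds the treewidth. Since a–b–e–d–a is a cycle in G, G is not acyclic. Forests are exactly the graphs of treewidth ≤ 1, so tw(G) ≥ 2. Hence tw(G) = 2 exactly.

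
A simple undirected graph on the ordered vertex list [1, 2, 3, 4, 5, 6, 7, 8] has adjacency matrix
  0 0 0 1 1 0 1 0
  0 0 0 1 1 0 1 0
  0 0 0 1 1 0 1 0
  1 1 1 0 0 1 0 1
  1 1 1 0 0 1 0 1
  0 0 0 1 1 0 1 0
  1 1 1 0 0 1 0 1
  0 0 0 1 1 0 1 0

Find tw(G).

A width-3 tree decomposition is:
Bags: B1 = {4, 5, 6, 7}  B2 = {3, 4, 5, 7}  B3 = {1, 4, 5, 7}  B4 = {4, 5, 7, 8}  B5 = {2, 4, 5, 7}
Tree: B1–B2, B2–B3, B3–B4, B4–B5
The largest bag has 4 vertices, giving width 3; this decomposition certifies tw(G) ≤ 3. For the lower bound: the 4 vertex sets {5,6}, {3,4}, {7}, {1} are disjoint, each induces a connected subgraph, and every pair is joined by at least one edge of G. Contracting each set to a single vertex therefore yields K_{4} as a minor, and since treewidth is minor-monotone, tw(G) ≥ tw(K_{4}) = 3. Therefore the treewidth is 3.

3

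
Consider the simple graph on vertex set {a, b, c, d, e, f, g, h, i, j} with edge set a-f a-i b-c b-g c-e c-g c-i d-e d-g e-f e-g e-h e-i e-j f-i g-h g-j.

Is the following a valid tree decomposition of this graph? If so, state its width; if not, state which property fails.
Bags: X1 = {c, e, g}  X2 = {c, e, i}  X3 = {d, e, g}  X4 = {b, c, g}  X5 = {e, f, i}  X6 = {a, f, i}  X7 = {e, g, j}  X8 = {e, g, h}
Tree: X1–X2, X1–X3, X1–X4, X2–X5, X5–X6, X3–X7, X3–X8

Checking the three conditions: (i) the bags cover all of {a, b, c, d, e, f, g, h, i, j}; (ii) for each edge, some bag contains both endpoints; (iii) the bags containing any fixed vertex form a subtree. All hold, so the decomposition is valid with width 3 − 1 = 2.

Yes; width 2.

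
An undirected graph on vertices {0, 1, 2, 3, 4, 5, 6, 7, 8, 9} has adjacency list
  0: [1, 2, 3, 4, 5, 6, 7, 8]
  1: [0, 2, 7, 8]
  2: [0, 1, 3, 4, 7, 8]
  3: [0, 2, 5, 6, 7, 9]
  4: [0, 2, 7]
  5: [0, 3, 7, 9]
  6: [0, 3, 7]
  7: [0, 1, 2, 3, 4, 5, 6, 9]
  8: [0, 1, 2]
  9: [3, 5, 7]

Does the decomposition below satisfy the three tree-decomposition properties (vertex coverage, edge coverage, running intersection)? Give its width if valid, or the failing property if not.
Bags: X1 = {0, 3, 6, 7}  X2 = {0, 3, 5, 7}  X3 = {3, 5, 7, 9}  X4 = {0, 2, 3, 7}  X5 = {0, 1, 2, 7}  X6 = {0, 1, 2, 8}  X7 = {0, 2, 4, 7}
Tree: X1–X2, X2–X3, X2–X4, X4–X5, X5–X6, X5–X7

Yes; width 3.

Vertex coverage: the bags together contain {0, 1, 2, 3, 4, 5, 6, 7, 8, 9}, the full vertex set. Edge coverage: each edge of G has both endpoints in at least one bag. Running intersection: for every vertex, the bags containing it form a connected subtree. All three properties hold, so this is a valid tree decomposition of width max|bag| − 1 = 3, and hence tw(G) ≤ 3.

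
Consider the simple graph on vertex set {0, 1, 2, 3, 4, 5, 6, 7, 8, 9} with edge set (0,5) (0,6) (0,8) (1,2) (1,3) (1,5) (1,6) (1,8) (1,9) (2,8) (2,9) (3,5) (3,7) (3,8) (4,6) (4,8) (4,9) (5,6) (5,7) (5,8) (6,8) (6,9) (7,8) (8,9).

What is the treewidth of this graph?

3

A width-3 tree decomposition is:
Bags: B1 = {1, 5, 6, 8}  B2 = {1, 6, 8, 9}  B3 = {4, 6, 8, 9}  B4 = {1, 3, 5, 8}  B5 = {1, 2, 8, 9}  B6 = {3, 5, 7, 8}  B7 = {0, 5, 6, 8}
Tree: B1–B2, B2–B3, B1–B4, B2–B5, B4–B6, B1–B7
Every bag has size at most 4, so the width is 4 − 1 = 3 and tw(G) ≤ 3. Conversely, {0, 5, 6, 8} is a clique of size 4, and the vertices of any clique must share a bag in every tree decomposition; so some bag has ≥ 4 vertices and tw(G) ≥ 3. Therefore the treewidth is 3.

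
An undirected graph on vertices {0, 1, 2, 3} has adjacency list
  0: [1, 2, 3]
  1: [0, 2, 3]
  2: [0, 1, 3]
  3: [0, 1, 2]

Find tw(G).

3

A width-3 tree decomposition is:
Bags: B1 = {0, 1, 2, 3}
Tree: (single bag)
A single bag containing all 4 vertices is trivially a valid decomposition of width 3. On the other hand G contains the 4-clique {0, 1, 2, 3}. A clique must lie in a single bag of any decomposition, so no decomposition can have width below 3. Hence tw(G) = 3 exactly.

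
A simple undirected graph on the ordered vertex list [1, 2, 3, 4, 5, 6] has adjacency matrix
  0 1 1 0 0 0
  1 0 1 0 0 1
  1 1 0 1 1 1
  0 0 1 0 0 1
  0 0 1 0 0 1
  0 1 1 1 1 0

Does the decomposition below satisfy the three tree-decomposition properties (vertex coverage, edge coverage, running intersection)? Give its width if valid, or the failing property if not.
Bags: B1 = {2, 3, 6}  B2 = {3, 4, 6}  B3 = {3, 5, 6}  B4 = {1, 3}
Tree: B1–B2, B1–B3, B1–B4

A tree decomposition must satisfy three properties: every vertex lies in some bag; for every edge, both endpoints lie together in some bag; and for every vertex, the bags containing it form a connected subtree. Here edge (2,1) lies in no bag, so the decomposition is invalid.

No — edge (2,1) lies in no bag.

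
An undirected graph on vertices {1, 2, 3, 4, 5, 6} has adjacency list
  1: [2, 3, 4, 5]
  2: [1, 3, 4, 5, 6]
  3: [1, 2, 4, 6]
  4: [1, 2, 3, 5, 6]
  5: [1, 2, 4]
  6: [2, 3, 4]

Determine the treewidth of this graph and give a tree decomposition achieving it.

Treewidth 3.
One optimal decomposition is:
Bags: B1 = {1, 2, 4, 5}  B2 = {1, 2, 3, 4}  B3 = {2, 3, 4, 6}
Tree: B1–B2, B2–B3

Each bag holds 4 vertices, so the decomposition has width 3, which upper-bounds the treewidth. For the lower bound, the 4 vertices {1, 2, 3, 4} are pairwise adjacent, and any tree decomposition puts a clique entirely inside one bag — forcing width ≥ 3. The upper and lower bounds meet at 3, so that is the treewidth.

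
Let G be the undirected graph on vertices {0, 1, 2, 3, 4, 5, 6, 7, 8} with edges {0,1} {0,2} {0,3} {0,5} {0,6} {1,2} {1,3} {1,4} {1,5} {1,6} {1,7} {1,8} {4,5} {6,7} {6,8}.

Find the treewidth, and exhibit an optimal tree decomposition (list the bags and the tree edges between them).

Each bag holds 3 vertices, so the decomposition has width 2, which upper-bounds the treewidth. On the other hand G contains the 3-clique {0, 1, 2}. A clique must lie in a single bag of any decomposition, so no decomposition can have width below 2. The upper and lower bounds meet at 2, so that is the treewidth.

Treewidth 2.
One such decomposition:
Bags: B1 = {0, 1, 6}  B2 = {0, 1, 3}  B3 = {0, 1, 2}  B4 = {1, 6, 8}  B5 = {0, 1, 5}  B6 = {1, 4, 5}  B7 = {1, 6, 7}
Tree: B1–B2, B2–B3, B1–B4, B2–B5, B5–B6, B1–B7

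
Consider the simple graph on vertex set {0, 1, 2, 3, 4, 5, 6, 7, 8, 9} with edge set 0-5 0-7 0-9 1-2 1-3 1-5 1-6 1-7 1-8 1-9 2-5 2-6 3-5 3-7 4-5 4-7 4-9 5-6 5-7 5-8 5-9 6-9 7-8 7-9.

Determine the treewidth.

3

A width-3 tree decomposition is:
Bags: B1 = {1, 5, 6, 9}  B2 = {1, 5, 7, 9}  B3 = {1, 5, 7, 8}  B4 = {1, 2, 5, 6}  B5 = {4, 5, 7, 9}  B6 = {0, 5, 7, 9}  B7 = {1, 3, 5, 7}
Tree: B1–B2, B2–B3, B1–B4, B2–B5, B5–B6, B3–B7
The largest bag has 4 vertices, giving width 3; this decomposition certifies tw(G) ≤ 3. Conversely, {0, 5, 7, 9} is a clique of size 4, and the vertices of any clique must share a bag in every tree decomposition; so some bag has ≥ 4 vertices and tw(G) ≥ 3. Combining the bounds, tw(G) = 3.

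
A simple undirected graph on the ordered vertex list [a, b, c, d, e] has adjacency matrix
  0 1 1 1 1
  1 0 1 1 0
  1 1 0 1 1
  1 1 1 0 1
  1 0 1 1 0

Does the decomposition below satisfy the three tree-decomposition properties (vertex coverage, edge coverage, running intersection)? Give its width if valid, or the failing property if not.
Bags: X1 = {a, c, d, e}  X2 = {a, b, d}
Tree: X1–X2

A tree decomposition must satisfy three properties: every vertex lies in some bag; for every edge, both endpoints lie together in some bag; and for every vertex, the bags containing it form a connected subtree. Here edge (c,b) lies in no bag, so the decomposition is invalid.

No — edge (c,b) lies in no bag.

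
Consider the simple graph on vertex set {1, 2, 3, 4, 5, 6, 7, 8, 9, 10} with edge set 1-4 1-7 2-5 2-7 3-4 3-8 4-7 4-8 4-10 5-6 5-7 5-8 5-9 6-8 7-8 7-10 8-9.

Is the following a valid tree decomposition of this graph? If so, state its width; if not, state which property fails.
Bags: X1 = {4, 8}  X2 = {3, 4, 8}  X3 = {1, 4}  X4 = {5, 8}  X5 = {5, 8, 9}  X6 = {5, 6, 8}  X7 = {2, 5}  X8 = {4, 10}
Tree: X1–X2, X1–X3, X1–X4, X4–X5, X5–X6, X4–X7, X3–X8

No — vertex 7 appears in no bag.

A tree decomposition must satisfy three properties: every vertex lies in some bag; for every edge, both endpoints lie together in some bag; and for every vertex, the bags containing it form a connected subtree. Here vertex 7 appears in no bag, so the decomposition is invalid.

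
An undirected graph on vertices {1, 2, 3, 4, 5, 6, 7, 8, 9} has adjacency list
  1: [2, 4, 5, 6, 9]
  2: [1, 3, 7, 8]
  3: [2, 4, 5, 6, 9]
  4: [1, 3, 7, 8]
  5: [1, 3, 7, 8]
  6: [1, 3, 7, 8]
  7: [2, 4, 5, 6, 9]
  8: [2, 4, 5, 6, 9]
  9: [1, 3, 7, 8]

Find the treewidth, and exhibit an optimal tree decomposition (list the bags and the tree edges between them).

Each bag holds 5 vertices, so the decomposition has width 4, which upper-bounds the treewidth. For the lower bound: the 5 vertex sets {3,9}, {1,5}, {6,8}, {7}, {4} are disjoint, each induces a connected subgraph, and every pair is joined by at least one edge of G. Contracting each set to a single vertex therefore yields K_{5} as a minor, and since treewidth is minor-monotone, tw(G) ≥ tw(K_{5}) = 4. Therefore the treewidth is 4.

Treewidth 4.
Bags: B1 = {1, 3, 7, 8, 9}  B2 = {1, 3, 5, 7, 8}  B3 = {1, 3, 6, 7, 8}  B4 = {1, 3, 4, 7, 8}  B5 = {1, 2, 3, 7, 8}
Tree: B1–B2, B2–B3, B3–B4, B4–B5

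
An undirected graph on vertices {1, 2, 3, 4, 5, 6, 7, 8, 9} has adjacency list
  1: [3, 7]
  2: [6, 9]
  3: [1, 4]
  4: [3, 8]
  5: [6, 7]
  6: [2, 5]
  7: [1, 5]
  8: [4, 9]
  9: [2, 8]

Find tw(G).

A width-2 tree decomposition is:
Bags: B1 = {5, 6, 7}  B2 = {2, 6, 7}  B3 = {2, 7, 9}  B4 = {7, 8, 9}  B5 = {4, 7, 8}  B6 = {3, 4, 7}  B7 = {1, 3, 7}
Tree: B1–B2, B2–B3, B3–B4, B4–B5, B5–B6, B6–B7
Every bag has size at most 3, so the width is 3 − 1 = 2 and tw(G) ≤ 2. For the lower bound, G contains the cycle 7–5–6–2–9–8–4–3–1–7, so G is not a forest; only forests have treewidth ≤ 1, hence tw(G) ≥ 2. The upper and lower bounds meet at 2, so that is the treewidth.

2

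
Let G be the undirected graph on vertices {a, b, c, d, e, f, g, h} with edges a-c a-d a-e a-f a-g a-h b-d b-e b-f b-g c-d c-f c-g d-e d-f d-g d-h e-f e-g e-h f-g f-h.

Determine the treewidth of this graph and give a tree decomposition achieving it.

The largest bag has 5 vertices, giving width 4; this decomposition certifies tw(G) ≤ 4. Conversely, {a, d, e, f, g} is a clique of size 5, and the vertices of any clique must share a bag in every tree decomposition; so some bag has ≥ 5 vertices and tw(G) ≥ 4. Therefore the treewidth is 4.

Treewidth 4.
One optimal decomposition is:
Bags: B1 = {a, c, d, f, g}  B2 = {a, d, e, f, g}  B3 = {b, d, e, f, g}  B4 = {a, d, e, f, h}
Tree: B1–B2, B2–B3, B2–B4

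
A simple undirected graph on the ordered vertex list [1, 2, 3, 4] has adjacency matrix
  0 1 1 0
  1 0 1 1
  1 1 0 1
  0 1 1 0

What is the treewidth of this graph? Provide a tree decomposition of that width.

Treewidth 2.
One such decomposition:
Bags: B1 = {1, 2, 3}  B2 = {2, 3, 4}
Tree: B1–B2

Each bag holds 3 vertices, so the decomposition has width 2, which upper-bounds the treewidth. On the other hand G contains the 3-clique {1, 2, 3}. A clique must lie in a single bag of any decomposition, so no decomposition can have width below 2. Therefore the treewidth is 2.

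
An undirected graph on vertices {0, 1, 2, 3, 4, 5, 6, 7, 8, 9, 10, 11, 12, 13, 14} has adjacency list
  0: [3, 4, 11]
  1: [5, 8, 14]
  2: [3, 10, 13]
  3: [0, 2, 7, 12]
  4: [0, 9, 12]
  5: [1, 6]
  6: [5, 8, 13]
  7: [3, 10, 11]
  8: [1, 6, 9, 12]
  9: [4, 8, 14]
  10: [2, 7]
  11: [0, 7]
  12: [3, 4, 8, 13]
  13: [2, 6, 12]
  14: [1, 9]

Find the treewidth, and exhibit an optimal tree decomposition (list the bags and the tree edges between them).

The largest bag has 4 vertices, giving width 3; this decomposition certifies tw(G) ≤ 3. For the lower bound: the 4 vertex sets {1,5,14}, {9}, {8}, {4,6,12,13} are disjoint, each induces a connected subgraph, and every pair is joined by at least one edge of G. Contracting each set to a single vertex therefore yields K_{4} as a minor, and since treewidth is minor-monotone, tw(G) ≥ tw(K_{4}) = 3. Combining the bounds, tw(G) = 3.

Treewidth 3.
Bags: B1 = {1, 5, 9, 14}  B2 = {1, 5, 8, 9}  B3 = {5, 6, 8, 9}  B4 = {4, 6, 8, 9}  B5 = {4, 6, 8, 12}  B6 = {4, 6, 12, 13}  B7 = {0, 4, 12, 13}  B8 = {0, 3, 12, 13}  B9 = {0, 2, 3, 13}  B10 = {0, 2, 3, 11}  B11 = {2, 3, 7, 11}  B12 = {2, 7, 10, 11}
Tree: B1–B2, B2–B3, B3–B4, B4–B5, B5–B6, B6–B7, B7–B8, B8–B9, B9–B10, B10–B11, B11–B12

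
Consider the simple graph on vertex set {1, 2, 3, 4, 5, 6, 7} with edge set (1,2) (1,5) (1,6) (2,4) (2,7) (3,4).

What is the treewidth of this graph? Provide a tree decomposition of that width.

Each bag holds 2 vertices, so the decomposition has width 1, which upper-bounds the treewidth. Since G has at least one edge (e.g. 2–4), it is not an edgeless graph, so tw(G) ≥ 1. Combining the bounds, tw(G) = 1.

Treewidth 1.
Bags: B1 = {2, 4}  B2 = {1, 2}  B3 = {1, 5}  B4 = {1, 6}  B5 = {3, 4}  B6 = {2, 7}
Tree: B1–B2, B2–B3, B3–B4, B1–B5, B2–B6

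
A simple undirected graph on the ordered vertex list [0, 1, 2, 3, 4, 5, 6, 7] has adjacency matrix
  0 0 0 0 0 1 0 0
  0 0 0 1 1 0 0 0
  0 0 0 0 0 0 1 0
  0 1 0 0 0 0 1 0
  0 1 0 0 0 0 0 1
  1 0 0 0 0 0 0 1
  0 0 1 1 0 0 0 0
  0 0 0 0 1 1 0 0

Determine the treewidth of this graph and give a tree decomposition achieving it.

Treewidth 1.
One optimal decomposition is:
Bags: B1 = {2, 6}  B2 = {3, 6}  B3 = {1, 3}  B4 = {1, 4}  B5 = {4, 7}  B6 = {5, 7}  B7 = {0, 5}
Tree: B1–B2, B2–B3, B3–B4, B4–B5, B5–B6, B6–B7

Each bag holds 2 vertices, so the decomposition has width 1, which upper-bounds the treewidth. G has an edge, so its treewidth is at least 1. Hence tw(G) = 1 exactly.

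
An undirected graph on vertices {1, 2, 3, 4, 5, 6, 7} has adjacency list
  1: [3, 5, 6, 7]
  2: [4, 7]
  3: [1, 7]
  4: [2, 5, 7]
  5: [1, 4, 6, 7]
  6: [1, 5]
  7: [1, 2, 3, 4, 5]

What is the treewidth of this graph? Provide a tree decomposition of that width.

Each bag holds 3 vertices, so the decomposition has width 2, which upper-bounds the treewidth. On the other hand G contains the 3-clique {1, 5, 6}. A clique must lie in a single bag of any decomposition, so no decomposition can have width below 2. Therefore the treewidth is 2.

Treewidth 2.
One optimal decomposition is:
Bags: B1 = {4, 5, 7}  B2 = {2, 4, 7}  B3 = {1, 5, 7}  B4 = {1, 5, 6}  B5 = {1, 3, 7}
Tree: B1–B2, B1–B3, B3–B4, B3–B5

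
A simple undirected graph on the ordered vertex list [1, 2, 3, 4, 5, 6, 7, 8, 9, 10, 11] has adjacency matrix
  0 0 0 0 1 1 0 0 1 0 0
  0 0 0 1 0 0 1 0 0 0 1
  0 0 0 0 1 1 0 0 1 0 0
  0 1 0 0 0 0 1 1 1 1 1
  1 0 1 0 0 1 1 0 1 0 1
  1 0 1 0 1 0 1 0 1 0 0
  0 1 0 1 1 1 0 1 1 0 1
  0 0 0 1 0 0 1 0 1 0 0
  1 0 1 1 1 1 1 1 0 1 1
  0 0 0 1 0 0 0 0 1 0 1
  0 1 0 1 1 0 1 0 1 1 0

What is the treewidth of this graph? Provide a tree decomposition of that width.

Treewidth 3.
One such decomposition:
Bags: B1 = {4, 7, 9, 11}  B2 = {4, 7, 8, 9}  B3 = {5, 7, 9, 11}  B4 = {4, 9, 10, 11}  B5 = {5, 6, 7, 9}  B6 = {1, 5, 6, 9}  B7 = {3, 5, 6, 9}  B8 = {2, 4, 7, 11}
Tree: B1–B2, B1–B3, B1–B4, B3–B5, B5–B6, B6–B7, B1–B8

Each bag holds 4 vertices, so the decomposition has width 3, which upper-bounds the treewidth. For the lower bound, the 4 vertices {4, 7, 8, 9} are pairwise adjacent, and any tree decomposition puts a clique entirely inside one bag — forcing width ≥ 3. The upper and lower bounds meet at 3, so that is the treewidth.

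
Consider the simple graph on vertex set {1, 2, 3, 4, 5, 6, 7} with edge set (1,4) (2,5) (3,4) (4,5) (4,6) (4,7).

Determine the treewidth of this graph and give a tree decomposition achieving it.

Each bag holds 2 vertices, so the decomposition has width 1, which upper-bounds the treewidth. Since G has at least one edge (e.g. 4–5), it is not an edgeless graph, so tw(G) ≥ 1. The upper and lower bounds meet at 1, so that is the treewidth.

Treewidth 1.
One optimal decomposition is:
Bags: B1 = {4, 5}  B2 = {4, 7}  B3 = {3, 4}  B4 = {2, 5}  B5 = {1, 4}  B6 = {4, 6}
Tree: B1–B2, B2–B3, B1–B4, B2–B5, B5–B6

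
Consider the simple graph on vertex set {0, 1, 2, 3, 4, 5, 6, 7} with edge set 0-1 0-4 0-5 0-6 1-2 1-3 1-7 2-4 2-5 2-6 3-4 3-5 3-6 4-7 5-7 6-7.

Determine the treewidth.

4

A width-4 tree decomposition is:
Bags: B1 = {1, 2, 4, 5, 6}  B2 = {1, 3, 4, 5, 6}  B3 = {1, 4, 5, 6, 7}  B4 = {0, 1, 4, 5, 6}
Tree: B1–B2, B2–B3, B3–B4
Each bag holds 5 vertices, so the decomposition has width 4, which upper-bounds the treewidth. For the lower bound: the 5 vertex sets {2,5}, {3,4}, {6,7}, {1}, {0} are disjoint, each induces a connected subgraph, and every pair is joined by at least one edge of G. Contracting each set to a single vertex therefore yields K_{5} as a minor, and since treewidth is minor-monotone, tw(G) ≥ tw(K_{5}) = 4. Combining the bounds, tw(G) = 4.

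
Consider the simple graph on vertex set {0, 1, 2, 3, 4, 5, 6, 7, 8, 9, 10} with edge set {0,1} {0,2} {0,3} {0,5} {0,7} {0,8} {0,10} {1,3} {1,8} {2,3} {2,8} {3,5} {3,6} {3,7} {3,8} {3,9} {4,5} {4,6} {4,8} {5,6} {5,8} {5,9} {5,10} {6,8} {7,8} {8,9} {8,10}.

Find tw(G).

3

A width-3 tree decomposition is:
Bags: B1 = {0, 3, 5, 8}  B2 = {3, 5, 6, 8}  B3 = {0, 3, 7, 8}  B4 = {0, 5, 8, 10}  B5 = {3, 5, 8, 9}  B6 = {0, 1, 3, 8}  B7 = {4, 5, 6, 8}  B8 = {0, 2, 3, 8}
Tree: B1–B2, B1–B3, B1–B4, B2–B5, B3–B6, B2–B7, B1–B8
Each bag holds 4 vertices, so the decomposition has width 3, which upper-bounds the treewidth. Conversely, {0, 5, 8, 10} is a clique of size 4, and the vertices of any clique must share a bag in every tree decomposition; so some bag has ≥ 4 vertices and tw(G) ≥ 3. Combining the bounds, tw(G) = 3.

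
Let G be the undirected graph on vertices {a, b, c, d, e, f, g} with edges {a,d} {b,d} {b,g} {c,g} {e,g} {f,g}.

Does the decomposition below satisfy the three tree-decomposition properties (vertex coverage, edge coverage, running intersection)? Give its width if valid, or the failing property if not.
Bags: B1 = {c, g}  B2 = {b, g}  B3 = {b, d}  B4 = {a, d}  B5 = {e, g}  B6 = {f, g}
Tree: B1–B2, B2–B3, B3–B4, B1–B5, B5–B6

Every vertex of G appears in some bag (union = {a, b, c, d, e, f, g}); every edge is covered by a bag; and for each vertex v the set of bags containing v is connected in the bag tree. The decomposition is therefore valid. The largest bag has 2 vertices, so the width is 1.

Yes; width 1.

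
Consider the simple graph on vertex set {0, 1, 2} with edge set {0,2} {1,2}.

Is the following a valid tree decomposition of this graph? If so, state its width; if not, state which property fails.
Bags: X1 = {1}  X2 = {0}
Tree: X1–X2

No — vertex 2 appears in no bag.

A tree decomposition must satisfy three properties: every vertex lies in some bag; for every edge, both endpoints lie together in some bag; and for every vertex, the bags containing it form a connected subtree. Here vertex 2 appears in no bag, so the decomposition is invalid.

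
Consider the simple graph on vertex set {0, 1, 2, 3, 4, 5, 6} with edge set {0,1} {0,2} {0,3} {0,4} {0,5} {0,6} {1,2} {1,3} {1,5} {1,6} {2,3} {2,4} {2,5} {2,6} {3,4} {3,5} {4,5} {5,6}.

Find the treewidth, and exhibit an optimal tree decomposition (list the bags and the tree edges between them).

Treewidth 4.
Bags: B1 = {0, 1, 2, 3, 5}  B2 = {0, 1, 2, 5, 6}  B3 = {0, 2, 3, 4, 5}
Tree: B1–B2, B1–B3

Each bag holds 5 vertices, so the decomposition has width 4, which upper-bounds the treewidth. For the lower bound, the 5 vertices {0, 1, 2, 3, 5} are pairwise adjacent, and any tree decomposition puts a clique entirely inside one bag — forcing width ≥ 4. Hence tw(G) = 4 exactly.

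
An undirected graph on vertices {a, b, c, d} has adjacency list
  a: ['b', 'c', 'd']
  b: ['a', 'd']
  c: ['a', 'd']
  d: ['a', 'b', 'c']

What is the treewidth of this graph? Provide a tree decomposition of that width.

Treewidth 2.
One such decomposition:
Bags: B1 = {a, c, d}  B2 = {a, b, d}
Tree: B1–B2

Each bag holds 3 vertices, so the decomposition has width 2, which upper-bounds the treewidth. On the other hand G contains the 3-clique {a, c, d}. A clique must lie in a single bag of any decomposition, so no decomposition can have width below 2. The upper and lower bounds meet at 2, so that is the treewidth.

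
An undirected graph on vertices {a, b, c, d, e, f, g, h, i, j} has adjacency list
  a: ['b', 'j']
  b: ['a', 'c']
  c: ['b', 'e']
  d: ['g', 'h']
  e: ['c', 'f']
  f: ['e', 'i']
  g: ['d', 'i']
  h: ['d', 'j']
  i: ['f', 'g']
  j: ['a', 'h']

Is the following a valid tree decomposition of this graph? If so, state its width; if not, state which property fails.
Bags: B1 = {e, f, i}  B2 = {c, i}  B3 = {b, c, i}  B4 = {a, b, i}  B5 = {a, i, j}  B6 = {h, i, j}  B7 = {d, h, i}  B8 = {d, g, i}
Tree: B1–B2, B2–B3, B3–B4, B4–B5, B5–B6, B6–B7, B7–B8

No — edge (e,c) lies in no bag.

A tree decomposition must satisfy three properties: every vertex lies in some bag; for every edge, both endpoints lie together in some bag; and for every vertex, the bags containing it form a connected subtree. Here edge (e,c) lies in no bag, so the decomposition is invalid.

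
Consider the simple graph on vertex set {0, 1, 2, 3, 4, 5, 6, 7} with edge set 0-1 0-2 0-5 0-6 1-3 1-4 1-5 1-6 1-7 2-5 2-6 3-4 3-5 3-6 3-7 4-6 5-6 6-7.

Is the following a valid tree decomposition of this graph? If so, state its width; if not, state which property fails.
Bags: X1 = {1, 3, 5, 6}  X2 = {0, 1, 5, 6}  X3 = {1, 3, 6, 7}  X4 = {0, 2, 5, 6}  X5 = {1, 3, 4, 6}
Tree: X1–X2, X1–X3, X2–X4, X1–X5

Checking the three conditions: (i) the bags cover all of {0, 1, 2, 3, 4, 5, 6, 7}; (ii) for each edge, some bag contains both endpoints; (iii) the bags containing any fixed vertex form a subtree. All hold, so the decomposition is valid with width 4 − 1 = 3.

Yes; width 3.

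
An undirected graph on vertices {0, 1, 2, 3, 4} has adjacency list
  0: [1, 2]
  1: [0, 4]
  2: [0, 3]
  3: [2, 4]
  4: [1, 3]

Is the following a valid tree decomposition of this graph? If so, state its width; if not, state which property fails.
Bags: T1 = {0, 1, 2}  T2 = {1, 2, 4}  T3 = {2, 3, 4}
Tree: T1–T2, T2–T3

Yes; width 2.

Vertex coverage: the bags together contain {0, 1, 2, 3, 4}, the full vertex set. Edge coverage: each edge of G has both endpoints in at least one bag. Running intersection: for every vertex, the bags containing it form a connected subtree. All three properties hold, so this is a valid tree decomposition of width max|bag| − 1 = 2, and hence tw(G) ≤ 2.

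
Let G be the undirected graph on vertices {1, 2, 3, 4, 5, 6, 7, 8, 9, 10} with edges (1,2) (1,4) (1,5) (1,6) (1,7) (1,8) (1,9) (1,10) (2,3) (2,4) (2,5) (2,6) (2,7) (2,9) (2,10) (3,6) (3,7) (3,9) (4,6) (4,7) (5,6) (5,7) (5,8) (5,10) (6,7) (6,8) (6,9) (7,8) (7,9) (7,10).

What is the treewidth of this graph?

4

A width-4 tree decomposition is:
Bags: B1 = {2, 3, 6, 7, 9}  B2 = {1, 2, 6, 7, 9}  B3 = {1, 2, 5, 6, 7}  B4 = {1, 5, 6, 7, 8}  B5 = {1, 2, 4, 6, 7}  B6 = {1, 2, 5, 7, 10}
Tree: B1–B2, B2–B3, B3–B4, B3–B5, B3–B6
Every bag has size at most 5, so the width is 5 − 1 = 4 and tw(G) ≤ 4. For the lower bound, the 5 vertices {1, 5, 6, 7, 8} are pairwise adjacent, and any tree decomposition puts a clique entirely inside one bag — forcing width ≥ 4. The upper and lower bounds meet at 4, so that is the treewidth.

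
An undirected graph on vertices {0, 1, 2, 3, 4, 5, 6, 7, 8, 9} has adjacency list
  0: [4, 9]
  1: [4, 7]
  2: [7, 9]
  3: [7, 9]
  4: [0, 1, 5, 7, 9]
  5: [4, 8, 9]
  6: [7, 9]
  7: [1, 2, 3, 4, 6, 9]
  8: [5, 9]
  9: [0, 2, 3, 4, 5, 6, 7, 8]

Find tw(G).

A width-2 tree decomposition is:
Bags: B1 = {0, 4, 9}  B2 = {4, 5, 9}  B3 = {4, 7, 9}  B4 = {2, 7, 9}  B5 = {5, 8, 9}  B6 = {1, 4, 7}  B7 = {6, 7, 9}  B8 = {3, 7, 9}
Tree: B1–B2, B1–B3, B3–B4, B2–B5, B3–B6, B4–B7, B3–B8
The largest bag has 3 vertices, giving width 2; this decomposition certifies tw(G) ≤ 2. For the lower bound, the 3 vertices {1, 4, 7} are pairwise adjacent, and any tree decomposition puts a clique entirely inside one bag — forcing width ≥ 2. The upper and lower bounds meet at 2, so that is the treewidth.

2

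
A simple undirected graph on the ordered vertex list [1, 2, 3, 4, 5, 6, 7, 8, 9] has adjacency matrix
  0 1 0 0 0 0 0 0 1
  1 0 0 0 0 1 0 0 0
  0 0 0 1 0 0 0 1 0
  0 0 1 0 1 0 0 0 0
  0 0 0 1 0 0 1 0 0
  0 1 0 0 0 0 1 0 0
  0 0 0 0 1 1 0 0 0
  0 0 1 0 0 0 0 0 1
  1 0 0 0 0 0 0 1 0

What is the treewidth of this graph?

A width-2 tree decomposition is:
Bags: B1 = {1, 8, 9}  B2 = {1, 3, 8}  B3 = {1, 3, 4}  B4 = {1, 4, 5}  B5 = {1, 5, 7}  B6 = {1, 6, 7}  B7 = {1, 2, 6}
Tree: B1–B2, B2–B3, B3–B4, B4–B5, B5–B6, B6–B7
Each bag holds 3 vertices, so the decomposition has width 2, which upper-bounds the treewidth. The edges 1–9–8–3–4–5–7–6–2–1 form a cycle, so G is not a tree and its treewidth is at least 2. Therefore the treewidth is 2.

2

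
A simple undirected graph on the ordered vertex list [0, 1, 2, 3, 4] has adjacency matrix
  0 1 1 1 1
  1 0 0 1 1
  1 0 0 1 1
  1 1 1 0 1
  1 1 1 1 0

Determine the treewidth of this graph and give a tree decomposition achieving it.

Treewidth 3.
One such decomposition:
Bags: B1 = {0, 1, 3, 4}  B2 = {0, 2, 3, 4}
Tree: B1–B2

The largest bag has 4 vertices, giving width 3; this decomposition certifies tw(G) ≤ 3. On the other hand G contains the 4-clique {0, 1, 3, 4}. A clique must lie in a single bag of any decomposition, so no decomposition can have width below 3. Therefore the treewidth is 3.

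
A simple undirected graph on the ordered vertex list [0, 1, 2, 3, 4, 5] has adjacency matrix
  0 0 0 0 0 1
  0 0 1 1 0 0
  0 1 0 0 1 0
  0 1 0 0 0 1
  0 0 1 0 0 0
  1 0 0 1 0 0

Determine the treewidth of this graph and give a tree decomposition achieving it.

Treewidth 1.
One such decomposition:
Bags: B1 = {2, 4}  B2 = {1, 2}  B3 = {1, 3}  B4 = {3, 5}  B5 = {0, 5}
Tree: B1–B2, B2–B3, B3–B4, B4–B5

Each bag holds 2 vertices, so the decomposition has width 1, which upper-bounds the treewidth. Since G has at least one edge (e.g. 4–2), it is not an edgeless graph, so tw(G) ≥ 1. The upper and lower bounds meet at 1, so that is the treewidth.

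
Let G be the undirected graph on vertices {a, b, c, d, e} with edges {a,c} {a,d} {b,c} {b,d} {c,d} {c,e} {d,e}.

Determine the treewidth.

A width-2 tree decomposition is:
Bags: B1 = {c, d, e}  B2 = {a, c, d}  B3 = {b, c, d}
Tree: B1–B2, B2–B3
The largest bag has 3 vertices, giving width 2; this decomposition certifies tw(G) ≤ 2. On the other hand G contains the 3-clique {c, d, e}. A clique must lie in a single bag of any decomposition, so no decomposition can have width below 2. The upper and lower bounds meet at 2, so that is the treewidth.

2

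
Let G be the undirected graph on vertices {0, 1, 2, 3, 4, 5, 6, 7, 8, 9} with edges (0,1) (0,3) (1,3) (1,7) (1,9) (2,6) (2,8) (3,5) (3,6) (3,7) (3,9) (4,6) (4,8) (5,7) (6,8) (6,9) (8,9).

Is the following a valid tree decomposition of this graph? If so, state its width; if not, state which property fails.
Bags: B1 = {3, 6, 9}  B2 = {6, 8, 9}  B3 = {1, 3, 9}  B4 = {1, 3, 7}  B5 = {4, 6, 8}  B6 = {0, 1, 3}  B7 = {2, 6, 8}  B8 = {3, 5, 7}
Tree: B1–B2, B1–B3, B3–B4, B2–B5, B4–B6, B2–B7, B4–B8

Yes; width 2.

Vertex coverage: the bags together contain {0, 1, 2, 3, 4, 5, 6, 7, 8, 9}, the full vertex set. Edge coverage: each edge of G has both endpoints in at least one bag. Running intersection: for every vertex, the bags containing it form a connected subtree. All three properties hold, so this is a valid tree decomposition of width max|bag| − 1 = 2, and hence tw(G) ≤ 2.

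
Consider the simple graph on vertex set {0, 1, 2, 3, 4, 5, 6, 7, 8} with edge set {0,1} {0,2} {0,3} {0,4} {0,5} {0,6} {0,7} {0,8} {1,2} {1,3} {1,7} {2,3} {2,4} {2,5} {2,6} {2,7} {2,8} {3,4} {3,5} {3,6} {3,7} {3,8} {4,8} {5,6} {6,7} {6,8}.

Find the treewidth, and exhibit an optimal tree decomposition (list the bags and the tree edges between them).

Treewidth 4.
One such decomposition:
Bags: B1 = {0, 2, 3, 6, 8}  B2 = {0, 2, 3, 5, 6}  B3 = {0, 2, 3, 6, 7}  B4 = {0, 1, 2, 3, 7}  B5 = {0, 2, 3, 4, 8}
Tree: B1–B2, B2–B3, B3–B4, B1–B5

Every bag has size at most 5, so the width is 5 − 1 = 4 and tw(G) ≤ 4. For the lower bound, the 5 vertices {0, 1, 2, 3, 7} are pairwise adjacent, and any tree decomposition puts a clique entirely inside one bag — forcing width ≥ 4. Combining the bounds, tw(G) = 4.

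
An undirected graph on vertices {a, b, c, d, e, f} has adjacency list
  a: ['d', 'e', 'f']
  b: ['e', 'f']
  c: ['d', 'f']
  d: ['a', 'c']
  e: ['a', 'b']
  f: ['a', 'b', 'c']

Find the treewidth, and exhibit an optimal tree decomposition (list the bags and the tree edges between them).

Treewidth 2.
One such decomposition:
Bags: B1 = {a, b, e}  B2 = {a, b, f}  B3 = {a, d, f}  B4 = {c, d, f}
Tree: B1–B2, B2–B3, B3–B4

Each bag holds 3 vertices, so the decomposition has width 2, which upper-bounds the treewidth. For the lower bound, G contains the cycle e–b–f–a–e, so G is not a forest; only forests have treewidth ≤ 1, hence tw(G) ≥ 2. The upper and lower bounds meet at 2, so that is the treewidth.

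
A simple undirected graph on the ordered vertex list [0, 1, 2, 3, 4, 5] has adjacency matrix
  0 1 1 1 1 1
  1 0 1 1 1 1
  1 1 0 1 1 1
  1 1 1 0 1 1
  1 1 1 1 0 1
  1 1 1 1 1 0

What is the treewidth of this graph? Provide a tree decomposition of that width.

With just one bag of size 6, the width is 6 − 1 = 5, so tw(G) ≤ 5. On the other hand G contains the 6-clique {0, 1, 2, 3, 4, 5}. A clique must lie in a single bag of any decomposition, so no decomposition can have width below 5. Therefore the treewidth is 5.

Treewidth 5.
One optimal decomposition is:
Bags: B1 = {0, 1, 2, 3, 4, 5}
Tree: (single bag)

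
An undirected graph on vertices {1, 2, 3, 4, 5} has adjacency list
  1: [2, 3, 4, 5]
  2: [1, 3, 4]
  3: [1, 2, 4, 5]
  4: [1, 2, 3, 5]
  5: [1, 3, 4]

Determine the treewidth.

A width-3 tree decomposition is:
Bags: B1 = {1, 2, 3, 4}  B2 = {1, 3, 4, 5}
Tree: B1–B2
Each bag holds 4 vertices, so the decomposition has width 3, which upper-bounds the treewidth. For the lower bound, the 4 vertices {1, 2, 3, 4} are pairwise adjacent, and any tree decomposition puts a clique entirely inside one bag — forcing width ≥ 3. Combining the bounds, tw(G) = 3.

3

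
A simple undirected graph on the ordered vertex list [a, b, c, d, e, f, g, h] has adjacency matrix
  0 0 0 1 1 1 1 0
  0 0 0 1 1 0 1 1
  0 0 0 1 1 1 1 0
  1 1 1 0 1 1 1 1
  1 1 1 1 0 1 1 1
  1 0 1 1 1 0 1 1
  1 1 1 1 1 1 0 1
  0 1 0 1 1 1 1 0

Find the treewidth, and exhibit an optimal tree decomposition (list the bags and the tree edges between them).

Every bag has size at most 5, so the width is 5 − 1 = 4 and tw(G) ≤ 4. For the lower bound, the 5 vertices {d, e, f, g, h} are pairwise adjacent, and any tree decomposition puts a clique entirely inside one bag — forcing width ≥ 4. Therefore the treewidth is 4.

Treewidth 4.
One such decomposition:
Bags: B1 = {a, d, e, f, g}  B2 = {d, e, f, g, h}  B3 = {c, d, e, f, g}  B4 = {b, d, e, g, h}
Tree: B1–B2, B1–B3, B2–B4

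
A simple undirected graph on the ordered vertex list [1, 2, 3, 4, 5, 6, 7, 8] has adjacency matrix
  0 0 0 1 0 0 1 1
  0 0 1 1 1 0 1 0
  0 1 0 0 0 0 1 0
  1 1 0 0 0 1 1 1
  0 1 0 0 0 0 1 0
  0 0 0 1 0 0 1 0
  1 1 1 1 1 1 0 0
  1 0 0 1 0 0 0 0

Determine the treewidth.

2

A width-2 tree decomposition is:
Bags: B1 = {2, 4, 7}  B2 = {2, 3, 7}  B3 = {1, 4, 7}  B4 = {4, 6, 7}  B5 = {1, 4, 8}  B6 = {2, 5, 7}
Tree: B1–B2, B1–B3, B1–B4, B3–B5, B1–B6
The largest bag has 3 vertices, giving width 2; this decomposition certifies tw(G) ≤ 2. For the lower bound, the 3 vertices {1, 4, 8} are pairwise adjacent, and any tree decomposition puts a clique entirely inside one bag — forcing width ≥ 2. Combining the bounds, tw(G) = 2.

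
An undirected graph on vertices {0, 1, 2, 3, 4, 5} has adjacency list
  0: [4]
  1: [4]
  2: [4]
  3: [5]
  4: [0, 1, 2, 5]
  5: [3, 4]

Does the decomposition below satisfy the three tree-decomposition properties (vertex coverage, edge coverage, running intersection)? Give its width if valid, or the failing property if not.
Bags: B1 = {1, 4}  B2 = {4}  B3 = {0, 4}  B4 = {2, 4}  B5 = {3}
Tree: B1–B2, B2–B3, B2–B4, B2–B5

A tree decomposition must satisfy three properties: every vertex lies in some bag; for every edge, both endpoints lie together in some bag; and for every vertex, the bags containing it form a connected subtree. Here vertex 5 appears in no bag, so the decomposition is invalid.

No — vertex 5 appears in no bag.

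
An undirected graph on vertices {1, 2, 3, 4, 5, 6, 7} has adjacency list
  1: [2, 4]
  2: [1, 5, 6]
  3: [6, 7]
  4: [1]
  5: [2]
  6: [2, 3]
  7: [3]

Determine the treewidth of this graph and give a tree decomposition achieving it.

Treewidth 1.
One such decomposition:
Bags: B1 = {2, 5}  B2 = {1, 2}  B3 = {2, 6}  B4 = {3, 6}  B5 = {3, 7}  B6 = {1, 4}
Tree: B1–B2, B2–B3, B3–B4, B4–B5, B2–B6

Every bag has size at most 2, so the width is 2 − 1 = 1 and tw(G) ≤ 1. G has an edge, so its treewidth is at least 1. Combining the bounds, tw(G) = 1.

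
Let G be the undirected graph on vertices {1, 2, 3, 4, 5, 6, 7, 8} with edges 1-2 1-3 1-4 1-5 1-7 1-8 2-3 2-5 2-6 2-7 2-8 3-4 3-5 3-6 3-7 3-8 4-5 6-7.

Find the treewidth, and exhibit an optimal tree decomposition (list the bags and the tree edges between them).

Treewidth 3.
One such decomposition:
Bags: B1 = {1, 3, 4, 5}  B2 = {1, 2, 3, 5}  B3 = {1, 2, 3, 7}  B4 = {1, 2, 3, 8}  B5 = {2, 3, 6, 7}
Tree: B1–B2, B2–B3, B3–B4, B3–B5

Each bag holds 4 vertices, so the decomposition has width 3, which upper-bounds the treewidth. On the other hand G contains the 4-clique {1, 2, 3, 8}. A clique must lie in a single bag of any decomposition, so no decomposition can have width below 3. The upper and lower bounds meet at 3, so that is the treewidth.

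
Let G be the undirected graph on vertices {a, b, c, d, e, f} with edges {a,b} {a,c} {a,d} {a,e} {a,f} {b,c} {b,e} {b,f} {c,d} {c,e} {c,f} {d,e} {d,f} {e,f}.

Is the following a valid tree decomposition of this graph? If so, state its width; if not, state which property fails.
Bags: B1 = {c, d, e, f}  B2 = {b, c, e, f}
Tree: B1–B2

No — vertex a appears in no bag.

A tree decomposition must satisfy three properties: every vertex lies in some bag; for every edge, both endpoints lie together in some bag; and for every vertex, the bags containing it form a connected subtree. Here vertex a appears in no bag, so the decomposition is invalid.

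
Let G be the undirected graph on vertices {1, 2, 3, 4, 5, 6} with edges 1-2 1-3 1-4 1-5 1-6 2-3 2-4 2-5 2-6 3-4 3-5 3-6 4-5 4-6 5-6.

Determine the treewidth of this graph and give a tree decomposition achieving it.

With just one bag of size 6, the width is 6 − 1 = 5, so tw(G) ≤ 5. On the other hand G contains the 6-clique {1, 2, 3, 4, 5, 6}. A clique must lie in a single bag of any decomposition, so no decomposition can have width below 5. Hence tw(G) = 5 exactly.

Treewidth 5.
One optimal decomposition is:
Bags: B1 = {1, 2, 3, 4, 5, 6}
Tree: (single bag)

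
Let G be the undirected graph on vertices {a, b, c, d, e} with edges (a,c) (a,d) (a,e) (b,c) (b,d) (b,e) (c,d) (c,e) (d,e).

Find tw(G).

A width-3 tree decomposition is:
Bags: B1 = {b, c, d, e}  B2 = {a, c, d, e}
Tree: B1–B2
Each bag holds 4 vertices, so the decomposition has width 3, which upper-bounds the treewidth. For the lower bound, the 4 vertices {a, c, d, e} are pairwise adjacent, and any tree decomposition puts a clique entirely inside one bag — forcing width ≥ 3. The upper and lower bounds meet at 3, so that is the treewidth.

3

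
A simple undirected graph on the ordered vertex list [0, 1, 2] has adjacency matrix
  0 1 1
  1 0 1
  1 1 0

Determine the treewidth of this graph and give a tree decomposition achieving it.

A single bag containing all 3 vertices is trivially a valid decomposition of width 2. Conversely, {0, 1, 2} is a clique of size 3, and the vertices of any clique must share a bag in every tree decomposition; so some bag has ≥ 3 vertices and tw(G) ≥ 2. Therefore the treewidth is 2.

Treewidth 2.
One such decomposition:
Bags: B1 = {0, 1, 2}
Tree: (single bag)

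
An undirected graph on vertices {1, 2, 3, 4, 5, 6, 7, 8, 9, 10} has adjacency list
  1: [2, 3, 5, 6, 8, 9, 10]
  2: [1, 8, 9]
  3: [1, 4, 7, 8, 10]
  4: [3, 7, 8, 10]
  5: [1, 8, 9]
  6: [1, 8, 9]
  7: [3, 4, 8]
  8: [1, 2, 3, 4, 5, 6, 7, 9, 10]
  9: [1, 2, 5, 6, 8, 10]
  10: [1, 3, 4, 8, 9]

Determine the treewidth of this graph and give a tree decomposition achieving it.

The largest bag has 4 vertices, giving width 3; this decomposition certifies tw(G) ≤ 3. On the other hand G contains the 4-clique {1, 2, 8, 9}. A clique must lie in a single bag of any decomposition, so no decomposition can have width below 3. Combining the bounds, tw(G) = 3.

Treewidth 3.
One optimal decomposition is:
Bags: B1 = {1, 3, 8, 10}  B2 = {3, 4, 8, 10}  B3 = {1, 8, 9, 10}  B4 = {1, 2, 8, 9}  B5 = {1, 6, 8, 9}  B6 = {1, 5, 8, 9}  B7 = {3, 4, 7, 8}
Tree: B1–B2, B1–B3, B3–B4, B3–B5, B5–B6, B2–B7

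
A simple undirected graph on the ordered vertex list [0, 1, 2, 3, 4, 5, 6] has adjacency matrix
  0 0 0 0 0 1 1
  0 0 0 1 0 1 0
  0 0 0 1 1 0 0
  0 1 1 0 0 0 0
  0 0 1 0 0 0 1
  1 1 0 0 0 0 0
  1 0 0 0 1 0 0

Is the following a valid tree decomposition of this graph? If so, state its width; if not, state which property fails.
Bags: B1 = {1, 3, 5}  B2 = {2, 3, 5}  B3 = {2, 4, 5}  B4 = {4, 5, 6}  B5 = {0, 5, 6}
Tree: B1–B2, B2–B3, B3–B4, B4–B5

Yes; width 2.

Vertex coverage: the bags together contain {0, 1, 2, 3, 4, 5, 6}, the full vertex set. Edge coverage: each edge of G has both endpoints in at least one bag. Running intersection: for every vertex, the bags containing it form a connected subtree. All three properties hold, so this is a valid tree decomposition of width max|bag| − 1 = 2, and hence tw(G) ≤ 2.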